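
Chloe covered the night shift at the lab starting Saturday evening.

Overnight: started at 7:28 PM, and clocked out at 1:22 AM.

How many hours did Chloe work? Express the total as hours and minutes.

Overnight: 7:28 PM → midnight = 4 h 32 min; midnight → 1:22 AM = 1 h 22 min; span 5 h 54 min

5 h 54 min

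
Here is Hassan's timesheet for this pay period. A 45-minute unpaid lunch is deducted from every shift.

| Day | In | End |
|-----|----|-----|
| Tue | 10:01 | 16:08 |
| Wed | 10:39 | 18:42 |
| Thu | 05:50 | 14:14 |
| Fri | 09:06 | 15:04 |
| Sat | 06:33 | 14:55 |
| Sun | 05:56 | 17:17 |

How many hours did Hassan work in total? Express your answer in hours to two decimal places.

43.75 hours

Tue: 10:01–16:08 = 6 h 7 min; less 45 min break → 5 h 22 min
Wed: 10:39–18:42 = 8 h 3 min; less 45 min break → 7 h 18 min
Thu: 05:50–14:14 = 8 h 24 min; less 45 min break → 7 h 39 min
Fri: 09:06–15:04 = 5 h 58 min; less 45 min break → 5 h 13 min
Sat: 06:33–14:55 = 8 h 22 min; less 45 min break → 7 h 37 min
Sun: 05:56–17:17 = 11 h 21 min; less 45 min break → 10 h 36 min
Total: 5 h 22 min + 7 h 18 min + 7 h 39 min + 5 h 13 min + 7 h 37 min + 10 h 36 min = 43 h 45 min.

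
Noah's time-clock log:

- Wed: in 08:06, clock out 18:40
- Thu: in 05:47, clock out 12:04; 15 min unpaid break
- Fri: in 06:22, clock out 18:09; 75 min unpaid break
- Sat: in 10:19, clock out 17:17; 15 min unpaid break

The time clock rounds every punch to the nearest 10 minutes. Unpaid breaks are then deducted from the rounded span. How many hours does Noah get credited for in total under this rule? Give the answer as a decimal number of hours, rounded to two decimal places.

Wed: in 08:06→08:10, out 18:40→18:40; 10 h 30 min
Thu: in 05:47→05:50, out 12:04→12:00; 6 h 10 min − 15 min = 5 h 55 min
Fri: in 06:22→06:20, out 18:09→18:10; 11 h 50 min − 75 min = 10 h 35 min
Sat: in 10:19→10:20, out 17:17→17:20; 7 h 0 min − 15 min = 6 h 45 min
Total credited: 33 h 45 min.

33.75 hours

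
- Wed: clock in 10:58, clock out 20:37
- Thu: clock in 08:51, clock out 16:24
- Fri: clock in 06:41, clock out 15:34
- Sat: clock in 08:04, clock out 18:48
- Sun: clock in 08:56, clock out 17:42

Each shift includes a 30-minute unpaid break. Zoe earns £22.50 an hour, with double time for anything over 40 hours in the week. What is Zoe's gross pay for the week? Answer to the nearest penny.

Wed: 10:58–20:37 = 9 h 39 min; less 30 min break → 9 h 9 min
Thu: 08:51–16:24 = 7 h 33 min; less 30 min break → 7 h 3 min
Fri: 06:41–15:34 = 8 h 53 min; less 30 min break → 8 h 23 min
Sat: 08:04–18:48 = 10 h 44 min; less 30 min break → 10 h 14 min
Sun: 08:56–17:42 = 8 h 46 min; less 30 min break → 8 h 16 min
Total worked: 43 h 5 min = 2585 min.
Regular 40 h 0 min = 2400 min at £22.50/h; overtime 3 h 5 min = 185 min at £45.00/h.
Pay = (2400 × £22.50 + 185 × £45.00) ÷ 60 = £1038.75.

£1038.75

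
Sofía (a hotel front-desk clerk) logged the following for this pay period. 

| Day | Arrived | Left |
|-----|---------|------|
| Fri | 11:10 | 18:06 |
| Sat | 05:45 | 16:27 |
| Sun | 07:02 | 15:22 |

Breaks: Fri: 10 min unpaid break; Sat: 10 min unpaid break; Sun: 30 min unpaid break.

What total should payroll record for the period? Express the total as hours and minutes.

25 h 8 min

Fri: 11:10–18:06 = 6 h 56 min; less 10 min break → 6 h 46 min
Sat: 05:45–16:27 = 10 h 42 min; less 10 min break → 10 h 32 min
Sun: 07:02–15:22 = 8 h 20 min; less 30 min break → 7 h 50 min
Total: 6 h 46 min + 10 h 32 min + 7 h 50 min = 25 h 8 min.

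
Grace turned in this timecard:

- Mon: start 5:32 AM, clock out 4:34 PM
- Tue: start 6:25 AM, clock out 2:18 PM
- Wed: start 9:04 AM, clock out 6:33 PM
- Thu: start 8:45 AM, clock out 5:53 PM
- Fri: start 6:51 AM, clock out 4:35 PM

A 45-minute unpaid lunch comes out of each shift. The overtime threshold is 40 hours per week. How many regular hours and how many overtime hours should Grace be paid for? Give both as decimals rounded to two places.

Mon: 5:32 AM–4:34 PM = 11 h 2 min; less 45 min break → 10 h 17 min
Tue: 6:25 AM–2:18 PM = 7 h 53 min; less 45 min break → 7 h 8 min
Wed: 9:04 AM–6:33 PM = 9 h 29 min; less 45 min break → 8 h 44 min
Thu: 8:45 AM–5:53 PM = 9 h 8 min; less 45 min break → 8 h 23 min
Fri: 6:51 AM–4:35 PM = 9 h 44 min; less 45 min break → 8 h 59 min
Total worked: 43 h 31 min = 43.52 h.
Threshold 40 h → overtime 3 h 31 min, regular 40 h 0 min.

Regular 40.00 hours, overtime 3.52 hours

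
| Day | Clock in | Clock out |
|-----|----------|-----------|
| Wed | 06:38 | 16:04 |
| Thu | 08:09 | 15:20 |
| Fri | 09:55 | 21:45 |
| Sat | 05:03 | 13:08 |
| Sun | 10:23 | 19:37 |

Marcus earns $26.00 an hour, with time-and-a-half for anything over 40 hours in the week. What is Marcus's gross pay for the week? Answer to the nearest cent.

$1264.90

Wed: 06:38–16:04 = 9 h 26 min
Thu: 08:09–15:20 = 7 h 11 min
Fri: 09:55–21:45 = 11 h 50 min
Sat: 05:03–13:08 = 8 h 5 min
Sun: 10:23–19:37 = 9 h 14 min
Total worked: 45 h 46 min = 2746 min.
Regular 40 h 0 min = 2400 min at $26.00/h; overtime 5 h 46 min = 346 min at $39.00/h.
Pay = (2400 × $26.00 + 346 × $39.00) ÷ 60 = $1264.90.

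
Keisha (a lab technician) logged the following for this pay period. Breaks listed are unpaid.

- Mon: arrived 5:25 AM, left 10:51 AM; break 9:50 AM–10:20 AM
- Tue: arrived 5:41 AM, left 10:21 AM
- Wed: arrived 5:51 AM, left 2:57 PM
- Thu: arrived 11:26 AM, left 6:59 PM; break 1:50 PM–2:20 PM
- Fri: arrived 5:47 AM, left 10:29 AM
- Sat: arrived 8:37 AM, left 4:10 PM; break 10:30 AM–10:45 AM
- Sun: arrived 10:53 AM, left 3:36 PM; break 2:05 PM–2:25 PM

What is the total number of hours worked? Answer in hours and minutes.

42 h 8 min

Mon: 5:25 AM–10:51 AM = 5 h 26 min; less 30 min break → 4 h 56 min
Tue: 5:41 AM–10:21 AM = 4 h 40 min
Wed: 5:51 AM–2:57 PM = 9 h 6 min
Thu: 11:26 AM–6:59 PM = 7 h 33 min; less 30 min break → 7 h 3 min
Fri: 5:47 AM–10:29 AM = 4 h 42 min
Sat: 8:37 AM–4:10 PM = 7 h 33 min; less 15 min break → 7 h 18 min
Sun: 10:53 AM–3:36 PM = 4 h 43 min; less 20 min break → 4 h 23 min
Total: 4 h 56 min + 4 h 40 min + 9 h 6 min + 7 h 3 min + 4 h 42 min + 7 h 18 min + 4 h 23 min = 42 h 8 min.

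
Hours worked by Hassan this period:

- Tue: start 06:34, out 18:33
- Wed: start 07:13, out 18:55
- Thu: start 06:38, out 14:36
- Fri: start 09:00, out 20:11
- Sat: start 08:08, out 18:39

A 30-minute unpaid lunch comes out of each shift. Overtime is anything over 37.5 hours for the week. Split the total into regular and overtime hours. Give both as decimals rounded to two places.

Tue: 06:34–18:33 = 11 h 59 min; less 30 min break → 11 h 29 min
Wed: 07:13–18:55 = 11 h 42 min; less 30 min break → 11 h 12 min
Thu: 06:38–14:36 = 7 h 58 min; less 30 min break → 7 h 28 min
Fri: 09:00–20:11 = 11 h 11 min; less 30 min break → 10 h 41 min
Sat: 08:08–18:39 = 10 h 31 min; less 30 min break → 10 h 1 min
Total worked: 50 h 51 min = 50.85 h.
Threshold 37.5 h → overtime 13 h 21 min, regular 37 h 30 min.

Regular 37.50 hours, overtime 13.35 hours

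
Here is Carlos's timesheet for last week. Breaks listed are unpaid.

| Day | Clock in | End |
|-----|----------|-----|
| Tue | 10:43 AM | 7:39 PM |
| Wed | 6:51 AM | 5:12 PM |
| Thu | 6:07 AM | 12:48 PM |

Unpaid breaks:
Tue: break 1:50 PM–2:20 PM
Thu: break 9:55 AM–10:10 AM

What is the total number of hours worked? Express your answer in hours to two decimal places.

Tue: 10:43 AM–7:39 PM = 8 h 56 min; less 30 min break → 8 h 26 min
Wed: 6:51 AM–5:12 PM = 10 h 21 min
Thu: 6:07 AM–12:48 PM = 6 h 41 min; less 15 min break → 6 h 26 min
Total: 8 h 26 min + 10 h 21 min + 6 h 26 min = 25 h 13 min.

25.22 hours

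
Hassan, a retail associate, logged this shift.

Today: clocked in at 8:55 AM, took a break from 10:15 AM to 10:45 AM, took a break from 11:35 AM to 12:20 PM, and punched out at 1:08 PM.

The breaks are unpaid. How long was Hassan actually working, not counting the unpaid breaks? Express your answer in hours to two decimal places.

2.97 hours

Today: 8:55 AM–1:08 PM = 4 h 13 min; less 75 min break → 2 h 58 min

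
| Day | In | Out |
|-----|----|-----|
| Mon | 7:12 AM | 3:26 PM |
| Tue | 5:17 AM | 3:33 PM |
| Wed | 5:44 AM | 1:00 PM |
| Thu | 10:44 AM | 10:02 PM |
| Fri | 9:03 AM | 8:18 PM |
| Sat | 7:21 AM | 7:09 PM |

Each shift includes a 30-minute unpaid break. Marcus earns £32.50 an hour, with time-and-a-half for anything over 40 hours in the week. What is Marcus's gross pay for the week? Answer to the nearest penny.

Mon: 7:12 AM–3:26 PM = 8 h 14 min; less 30 min break → 7 h 44 min
Tue: 5:17 AM–3:33 PM = 10 h 16 min; less 30 min break → 9 h 46 min
Wed: 5:44 AM–1:00 PM = 7 h 16 min; less 30 min break → 6 h 46 min
Thu: 10:44 AM–10:02 PM = 11 h 18 min; less 30 min break → 10 h 48 min
Fri: 9:03 AM–8:18 PM = 11 h 15 min; less 30 min break → 10 h 45 min
Sat: 7:21 AM–7:09 PM = 11 h 48 min; less 30 min break → 11 h 18 min
Total worked: 57 h 7 min = 3427 min.
Regular 40 h 0 min = 2400 min at £32.50/h; overtime 17 h 7 min = 1027 min at £48.75/h.
Pay = (2400 × £32.50 + 1027 × £48.75) ÷ 60 = £2134.44.

£2134.44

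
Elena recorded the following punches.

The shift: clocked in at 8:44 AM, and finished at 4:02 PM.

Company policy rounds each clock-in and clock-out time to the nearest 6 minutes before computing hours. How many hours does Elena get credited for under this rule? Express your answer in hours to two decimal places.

The shift: in 8:44 AM→8:42 AM, out 4:02 PM→4:00 PM; 7 h 18 min

7.30 hours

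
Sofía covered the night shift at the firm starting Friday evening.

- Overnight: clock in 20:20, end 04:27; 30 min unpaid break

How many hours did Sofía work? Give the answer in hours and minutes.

Overnight: 20:20 → midnight = 3 h 40 min; midnight → 04:27 = 4 h 27 min; span 8 h 7 min; less 30 min break → 7 h 37 min

7 h 37 min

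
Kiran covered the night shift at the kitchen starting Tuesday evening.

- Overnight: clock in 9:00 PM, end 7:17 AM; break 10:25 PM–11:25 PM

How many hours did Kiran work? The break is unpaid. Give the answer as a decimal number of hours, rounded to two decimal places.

Overnight: 9:00 PM → midnight = 3 h 0 min; midnight → 7:17 AM = 7 h 17 min; span 10 h 17 min; less 60 min break → 9 h 17 min

9.28 hours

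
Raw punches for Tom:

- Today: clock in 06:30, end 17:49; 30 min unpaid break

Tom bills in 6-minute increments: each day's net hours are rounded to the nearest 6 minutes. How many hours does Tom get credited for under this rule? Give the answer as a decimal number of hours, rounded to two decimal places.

Today: 06:30–17:49 = 11 h 19 min − 30 min = 10 h 49 min → rounds to 10 h 48 min

10.80 hours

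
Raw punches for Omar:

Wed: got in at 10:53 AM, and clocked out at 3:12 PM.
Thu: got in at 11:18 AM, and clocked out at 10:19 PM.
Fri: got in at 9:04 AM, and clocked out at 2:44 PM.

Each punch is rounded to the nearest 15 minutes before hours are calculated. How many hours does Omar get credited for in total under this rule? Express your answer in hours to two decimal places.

Wed: in 10:53 AM→11:00 AM, out 3:12 PM→3:15 PM; 4 h 15 min
Thu: in 11:18 AM→11:15 AM, out 10:19 PM→10:15 PM; 11 h 0 min
Fri: in 9:04 AM→9:00 AM, out 2:44 PM→2:45 PM; 5 h 45 min
Total credited: 21 h 0 min.

21.00 hours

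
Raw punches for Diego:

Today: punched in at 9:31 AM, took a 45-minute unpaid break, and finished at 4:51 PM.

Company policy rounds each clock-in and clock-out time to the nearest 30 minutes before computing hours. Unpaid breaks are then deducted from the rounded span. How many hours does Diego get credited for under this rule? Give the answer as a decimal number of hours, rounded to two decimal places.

6.75 hours

Today: in 9:31 AM→9:30 AM, out 4:51 PM→5:00 PM; 7 h 30 min − 45 min = 6 h 45 min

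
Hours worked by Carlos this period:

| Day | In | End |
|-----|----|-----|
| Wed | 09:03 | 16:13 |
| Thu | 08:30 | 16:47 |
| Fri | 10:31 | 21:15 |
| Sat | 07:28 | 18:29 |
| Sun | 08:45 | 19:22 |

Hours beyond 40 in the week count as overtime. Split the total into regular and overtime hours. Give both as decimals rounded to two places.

Wed: 09:03–16:13 = 7 h 10 min
Thu: 08:30–16:47 = 8 h 17 min
Fri: 10:31–21:15 = 10 h 44 min
Sat: 07:28–18:29 = 11 h 1 min
Sun: 08:45–19:22 = 10 h 37 min
Total worked: 47 h 49 min = 47.82 h.
Threshold 40 h → overtime 7 h 49 min, regular 40 h 0 min.

Regular 40.00 hours, overtime 7.82 hours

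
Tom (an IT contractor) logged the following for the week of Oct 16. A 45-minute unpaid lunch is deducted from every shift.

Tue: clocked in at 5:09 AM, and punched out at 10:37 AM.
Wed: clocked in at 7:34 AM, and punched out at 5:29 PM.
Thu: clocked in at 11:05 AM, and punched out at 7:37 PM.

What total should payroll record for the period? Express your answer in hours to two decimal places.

Tue: 5:09 AM–10:37 AM = 5 h 28 min; less 45 min break → 4 h 43 min
Wed: 7:34 AM–5:29 PM = 9 h 55 min; less 45 min break → 9 h 10 min
Thu: 11:05 AM–7:37 PM = 8 h 32 min; less 45 min break → 7 h 47 min
Total: 4 h 43 min + 9 h 10 min + 7 h 47 min = 21 h 40 min.

21.67 hours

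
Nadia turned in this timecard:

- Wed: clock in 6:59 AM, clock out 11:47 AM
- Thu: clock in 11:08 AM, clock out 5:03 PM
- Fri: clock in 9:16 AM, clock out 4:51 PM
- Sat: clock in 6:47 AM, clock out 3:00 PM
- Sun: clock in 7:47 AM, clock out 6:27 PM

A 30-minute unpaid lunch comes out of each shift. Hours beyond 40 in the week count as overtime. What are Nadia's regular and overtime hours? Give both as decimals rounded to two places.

Wed: 6:59 AM–11:47 AM = 4 h 48 min; less 30 min break → 4 h 18 min
Thu: 11:08 AM–5:03 PM = 5 h 55 min; less 30 min break → 5 h 25 min
Fri: 9:16 AM–4:51 PM = 7 h 35 min; less 30 min break → 7 h 5 min
Sat: 6:47 AM–3:00 PM = 8 h 13 min; less 30 min break → 7 h 43 min
Sun: 7:47 AM–6:27 PM = 10 h 40 min; less 30 min break → 10 h 10 min
Total worked: 34 h 41 min = 34.68 h.
Threshold 40 h → overtime 0 h 0 min, regular 34 h 41 min.

Regular 34.68 hours, overtime 0.00 hours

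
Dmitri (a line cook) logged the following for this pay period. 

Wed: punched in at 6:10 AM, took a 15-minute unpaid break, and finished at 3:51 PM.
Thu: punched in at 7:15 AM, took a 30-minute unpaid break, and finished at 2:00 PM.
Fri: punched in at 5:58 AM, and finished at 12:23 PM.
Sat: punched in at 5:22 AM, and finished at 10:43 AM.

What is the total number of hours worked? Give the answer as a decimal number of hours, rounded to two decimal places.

Wed: 6:10 AM–3:51 PM = 9 h 41 min; less 15 min break → 9 h 26 min
Thu: 7:15 AM–2:00 PM = 6 h 45 min; less 30 min break → 6 h 15 min
Fri: 5:58 AM–12:23 PM = 6 h 25 min
Sat: 5:22 AM–10:43 AM = 5 h 21 min
Total: 9 h 26 min + 6 h 15 min + 6 h 25 min + 5 h 21 min = 27 h 27 min.

27.45 hours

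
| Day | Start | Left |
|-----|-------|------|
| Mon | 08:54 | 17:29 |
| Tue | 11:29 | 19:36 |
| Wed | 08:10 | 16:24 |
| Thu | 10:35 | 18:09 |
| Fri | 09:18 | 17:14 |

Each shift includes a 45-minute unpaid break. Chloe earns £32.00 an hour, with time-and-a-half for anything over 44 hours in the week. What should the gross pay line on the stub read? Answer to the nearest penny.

Mon: 08:54–17:29 = 8 h 35 min; less 45 min break → 7 h 50 min
Tue: 11:29–19:36 = 8 h 7 min; less 45 min break → 7 h 22 min
Wed: 08:10–16:24 = 8 h 14 min; less 45 min break → 7 h 29 min
Thu: 10:35–18:09 = 7 h 34 min; less 45 min break → 6 h 49 min
Fri: 09:18–17:14 = 7 h 56 min; less 45 min break → 7 h 11 min
Total worked: 36 h 41 min = 2201 min.
Regular 36 h 41 min = 2201 min at £32.00/h; overtime 0 h 0 min = 0 min at £48.00/h.
Pay = (2201 × £32.00 + 0 × £48.00) ÷ 60 = £1173.87.

£1173.87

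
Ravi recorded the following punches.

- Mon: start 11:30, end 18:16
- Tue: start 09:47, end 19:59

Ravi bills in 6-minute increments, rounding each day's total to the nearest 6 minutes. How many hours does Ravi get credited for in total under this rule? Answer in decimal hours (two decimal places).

17.00 hours

Mon: 11:30–18:16 = 6 h 46 min → rounds to 6 h 48 min
Tue: 09:47–19:59 = 10 h 12 min → rounds to 10 h 12 min
Total credited: 17 h 0 min.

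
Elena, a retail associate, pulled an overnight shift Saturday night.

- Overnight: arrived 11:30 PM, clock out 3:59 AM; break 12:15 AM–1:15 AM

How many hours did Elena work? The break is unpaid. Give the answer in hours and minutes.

3 h 29 min

Overnight: 11:30 PM → midnight = 0 h 30 min; midnight → 3:59 AM = 3 h 59 min; span 4 h 29 min; less 60 min break → 3 h 29 min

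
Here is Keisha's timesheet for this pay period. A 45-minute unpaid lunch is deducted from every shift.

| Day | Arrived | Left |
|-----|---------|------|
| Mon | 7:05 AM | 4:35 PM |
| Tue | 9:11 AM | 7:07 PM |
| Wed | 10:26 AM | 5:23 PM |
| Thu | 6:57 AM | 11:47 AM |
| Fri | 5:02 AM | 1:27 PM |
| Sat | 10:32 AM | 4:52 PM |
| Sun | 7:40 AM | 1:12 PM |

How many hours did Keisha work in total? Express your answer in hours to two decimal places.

Mon: 7:05 AM–4:35 PM = 9 h 30 min; less 45 min break → 8 h 45 min
Tue: 9:11 AM–7:07 PM = 9 h 56 min; less 45 min break → 9 h 11 min
Wed: 10:26 AM–5:23 PM = 6 h 57 min; less 45 min break → 6 h 12 min
Thu: 6:57 AM–11:47 AM = 4 h 50 min; less 45 min break → 4 h 5 min
Fri: 5:02 AM–1:27 PM = 8 h 25 min; less 45 min break → 7 h 40 min
Sat: 10:32 AM–4:52 PM = 6 h 20 min; less 45 min break → 5 h 35 min
Sun: 7:40 AM–1:12 PM = 5 h 32 min; less 45 min break → 4 h 47 min
Total: 8 h 45 min + 9 h 11 min + 6 h 12 min + 4 h 5 min + 7 h 40 min + 5 h 35 min + 4 h 47 min = 46 h 15 min.

46.25 hours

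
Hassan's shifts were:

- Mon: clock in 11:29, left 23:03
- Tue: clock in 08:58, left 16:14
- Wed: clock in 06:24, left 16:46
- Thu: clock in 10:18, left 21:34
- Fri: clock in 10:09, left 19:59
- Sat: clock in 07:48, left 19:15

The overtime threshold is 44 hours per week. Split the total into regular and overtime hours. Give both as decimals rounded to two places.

Regular 44.00 hours, overtime 17.75 hours

Mon: 11:29–23:03 = 11 h 34 min
Tue: 08:58–16:14 = 7 h 16 min
Wed: 06:24–16:46 = 10 h 22 min
Thu: 10:18–21:34 = 11 h 16 min
Fri: 10:09–19:59 = 9 h 50 min
Sat: 07:48–19:15 = 11 h 27 min
Total worked: 61 h 45 min = 61.75 h.
Threshold 44 h → overtime 17 h 45 min, regular 44 h 0 min.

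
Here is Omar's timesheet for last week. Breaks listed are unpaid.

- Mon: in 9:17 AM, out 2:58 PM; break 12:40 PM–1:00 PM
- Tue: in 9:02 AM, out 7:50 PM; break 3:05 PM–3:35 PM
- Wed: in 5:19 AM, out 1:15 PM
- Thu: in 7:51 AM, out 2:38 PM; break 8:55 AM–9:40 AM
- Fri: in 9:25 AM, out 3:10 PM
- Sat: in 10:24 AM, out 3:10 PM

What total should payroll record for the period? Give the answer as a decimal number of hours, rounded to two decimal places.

Mon: 9:17 AM–2:58 PM = 5 h 41 min; less 20 min break → 5 h 21 min
Tue: 9:02 AM–7:50 PM = 10 h 48 min; less 30 min break → 10 h 18 min
Wed: 5:19 AM–1:15 PM = 7 h 56 min
Thu: 7:51 AM–2:38 PM = 6 h 47 min; less 45 min break → 6 h 2 min
Fri: 9:25 AM–3:10 PM = 5 h 45 min
Sat: 10:24 AM–3:10 PM = 4 h 46 min
Total: 5 h 21 min + 10 h 18 min + 7 h 56 min + 6 h 2 min + 5 h 45 min + 4 h 46 min = 40 h 8 min.

40.13 hours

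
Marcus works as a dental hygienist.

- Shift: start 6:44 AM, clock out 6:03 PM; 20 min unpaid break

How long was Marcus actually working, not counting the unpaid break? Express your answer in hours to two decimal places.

Shift: 6:44 AM–6:03 PM = 11 h 19 min; less 20 min break → 10 h 59 min

10.98 hours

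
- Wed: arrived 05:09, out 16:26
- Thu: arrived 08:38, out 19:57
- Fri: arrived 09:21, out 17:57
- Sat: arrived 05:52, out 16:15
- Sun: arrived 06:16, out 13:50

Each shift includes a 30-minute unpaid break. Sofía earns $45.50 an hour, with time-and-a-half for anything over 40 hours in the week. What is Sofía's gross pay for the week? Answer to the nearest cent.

Wed: 05:09–16:26 = 11 h 17 min; less 30 min break → 10 h 47 min
Thu: 08:38–19:57 = 11 h 19 min; less 30 min break → 10 h 49 min
Fri: 09:21–17:57 = 8 h 36 min; less 30 min break → 8 h 6 min
Sat: 05:52–16:15 = 10 h 23 min; less 30 min break → 9 h 53 min
Sun: 06:16–13:50 = 7 h 34 min; less 30 min break → 7 h 4 min
Total worked: 46 h 39 min = 2799 min.
Regular 40 h 0 min = 2400 min at $45.50/h; overtime 6 h 39 min = 399 min at $68.25/h.
Pay = (2400 × $45.50 + 399 × $68.25) ÷ 60 = $2273.86.

$2273.86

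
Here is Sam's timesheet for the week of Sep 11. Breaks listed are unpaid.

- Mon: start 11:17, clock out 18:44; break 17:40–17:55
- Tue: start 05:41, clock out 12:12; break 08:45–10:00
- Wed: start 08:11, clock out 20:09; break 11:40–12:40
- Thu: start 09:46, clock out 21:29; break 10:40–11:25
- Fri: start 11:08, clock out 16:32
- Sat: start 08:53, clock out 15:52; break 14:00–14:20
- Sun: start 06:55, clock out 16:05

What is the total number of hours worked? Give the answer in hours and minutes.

55 h 37 min

Mon: 11:17–18:44 = 7 h 27 min; less 15 min break → 7 h 12 min
Tue: 05:41–12:12 = 6 h 31 min; less 75 min break → 5 h 16 min
Wed: 08:11–20:09 = 11 h 58 min; less 60 min break → 10 h 58 min
Thu: 09:46–21:29 = 11 h 43 min; less 45 min break → 10 h 58 min
Fri: 11:08–16:32 = 5 h 24 min
Sat: 08:53–15:52 = 6 h 59 min; less 20 min break → 6 h 39 min
Sun: 06:55–16:05 = 9 h 10 min
Total: 7 h 12 min + 5 h 16 min + 10 h 58 min + 10 h 58 min + 5 h 24 min + 6 h 39 min + 9 h 10 min = 55 h 37 min.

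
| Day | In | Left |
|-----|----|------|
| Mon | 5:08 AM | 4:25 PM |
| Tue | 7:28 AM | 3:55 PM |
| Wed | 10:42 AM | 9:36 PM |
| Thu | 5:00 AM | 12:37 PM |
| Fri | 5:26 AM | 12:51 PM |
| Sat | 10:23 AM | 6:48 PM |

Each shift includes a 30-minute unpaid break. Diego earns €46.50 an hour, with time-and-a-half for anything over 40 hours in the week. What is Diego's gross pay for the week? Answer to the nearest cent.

€2633.06

Mon: 5:08 AM–4:25 PM = 11 h 17 min; less 30 min break → 10 h 47 min
Tue: 7:28 AM–3:55 PM = 8 h 27 min; less 30 min break → 7 h 57 min
Wed: 10:42 AM–9:36 PM = 10 h 54 min; less 30 min break → 10 h 24 min
Thu: 5:00 AM–12:37 PM = 7 h 37 min; less 30 min break → 7 h 7 min
Fri: 5:26 AM–12:51 PM = 7 h 25 min; less 30 min break → 6 h 55 min
Sat: 10:23 AM–6:48 PM = 8 h 25 min; less 30 min break → 7 h 55 min
Total worked: 51 h 5 min = 3065 min.
Regular 40 h 0 min = 2400 min at €46.50/h; overtime 11 h 5 min = 665 min at €69.75/h.
Pay = (2400 × €46.50 + 665 × €69.75) ÷ 60 = €2633.06.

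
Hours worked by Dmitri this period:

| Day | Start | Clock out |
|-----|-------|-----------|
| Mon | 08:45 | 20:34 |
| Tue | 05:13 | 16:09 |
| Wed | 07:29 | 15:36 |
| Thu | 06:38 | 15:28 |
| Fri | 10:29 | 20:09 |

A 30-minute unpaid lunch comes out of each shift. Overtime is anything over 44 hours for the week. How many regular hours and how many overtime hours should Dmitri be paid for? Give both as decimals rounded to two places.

Regular 44.00 hours, overtime 2.87 hours

Mon: 08:45–20:34 = 11 h 49 min; less 30 min break → 11 h 19 min
Tue: 05:13–16:09 = 10 h 56 min; less 30 min break → 10 h 26 min
Wed: 07:29–15:36 = 8 h 7 min; less 30 min break → 7 h 37 min
Thu: 06:38–15:28 = 8 h 50 min; less 30 min break → 8 h 20 min
Fri: 10:29–20:09 = 9 h 40 min; less 30 min break → 9 h 10 min
Total worked: 46 h 52 min = 46.87 h.
Threshold 44 h → overtime 2 h 52 min, regular 44 h 0 min.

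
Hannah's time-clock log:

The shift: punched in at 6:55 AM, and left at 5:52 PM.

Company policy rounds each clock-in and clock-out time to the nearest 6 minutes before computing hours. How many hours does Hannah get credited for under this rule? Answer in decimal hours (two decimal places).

11.00 hours

The shift: in 6:55 AM→6:54 AM, out 5:52 PM→5:54 PM; 11 h 0 min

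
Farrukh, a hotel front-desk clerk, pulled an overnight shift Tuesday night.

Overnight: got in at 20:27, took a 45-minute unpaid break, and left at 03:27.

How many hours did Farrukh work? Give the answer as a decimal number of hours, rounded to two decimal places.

6.25 hours

Overnight: 20:27 → midnight = 3 h 33 min; midnight → 03:27 = 3 h 27 min; span 7 h 0 min; less 45 min break → 6 h 15 min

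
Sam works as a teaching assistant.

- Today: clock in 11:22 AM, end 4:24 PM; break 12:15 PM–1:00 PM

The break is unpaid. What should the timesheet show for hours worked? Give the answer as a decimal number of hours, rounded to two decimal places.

4.28 hours

Today: 11:22 AM–4:24 PM = 5 h 2 min; less 45 min break → 4 h 17 min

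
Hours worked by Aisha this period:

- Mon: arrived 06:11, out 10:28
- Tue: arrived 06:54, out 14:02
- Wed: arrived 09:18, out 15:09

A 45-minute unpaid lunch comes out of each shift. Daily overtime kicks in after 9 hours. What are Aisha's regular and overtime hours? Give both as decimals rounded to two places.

Regular 15.02 hours, overtime 0.00 hours

Mon: 06:11–10:28 = 4 h 17 min; less 45 min break → 3 h 32 min
Tue: 06:54–14:02 = 7 h 8 min; less 45 min break → 6 h 23 min
Wed: 09:18–15:09 = 5 h 51 min; less 45 min break → 5 h 6 min
Mon reg 3 h 32 min / OT 0 h 0 min; Tue reg 6 h 23 min / OT 0 h 0 min; Wed reg 5 h 6 min / OT 0 h 0 min.
Totals: regular 15 h 1 min, overtime 0 h 0 min.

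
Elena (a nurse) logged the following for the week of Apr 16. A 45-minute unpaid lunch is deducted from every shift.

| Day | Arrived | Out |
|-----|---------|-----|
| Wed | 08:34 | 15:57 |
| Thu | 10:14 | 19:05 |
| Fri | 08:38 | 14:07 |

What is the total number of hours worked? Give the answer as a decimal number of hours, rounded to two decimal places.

Wed: 08:34–15:57 = 7 h 23 min; less 45 min break → 6 h 38 min
Thu: 10:14–19:05 = 8 h 51 min; less 45 min break → 8 h 6 min
Fri: 08:38–14:07 = 5 h 29 min; less 45 min break → 4 h 44 min
Total: 6 h 38 min + 8 h 6 min + 4 h 44 min = 19 h 28 min.

19.47 hours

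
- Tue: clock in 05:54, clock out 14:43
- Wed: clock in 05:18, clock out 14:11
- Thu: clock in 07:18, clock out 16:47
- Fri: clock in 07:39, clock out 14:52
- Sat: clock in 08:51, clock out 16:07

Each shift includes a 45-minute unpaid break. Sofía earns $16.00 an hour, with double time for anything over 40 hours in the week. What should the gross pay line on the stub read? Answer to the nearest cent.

$606.67

Tue: 05:54–14:43 = 8 h 49 min; less 45 min break → 8 h 4 min
Wed: 05:18–14:11 = 8 h 53 min; less 45 min break → 8 h 8 min
Thu: 07:18–16:47 = 9 h 29 min; less 45 min break → 8 h 44 min
Fri: 07:39–14:52 = 7 h 13 min; less 45 min break → 6 h 28 min
Sat: 08:51–16:07 = 7 h 16 min; less 45 min break → 6 h 31 min
Total worked: 37 h 55 min = 2275 min.
Regular 37 h 55 min = 2275 min at $16.00/h; overtime 0 h 0 min = 0 min at $32.00/h.
Pay = (2275 × $16.00 + 0 × $32.00) ÷ 60 = $606.67.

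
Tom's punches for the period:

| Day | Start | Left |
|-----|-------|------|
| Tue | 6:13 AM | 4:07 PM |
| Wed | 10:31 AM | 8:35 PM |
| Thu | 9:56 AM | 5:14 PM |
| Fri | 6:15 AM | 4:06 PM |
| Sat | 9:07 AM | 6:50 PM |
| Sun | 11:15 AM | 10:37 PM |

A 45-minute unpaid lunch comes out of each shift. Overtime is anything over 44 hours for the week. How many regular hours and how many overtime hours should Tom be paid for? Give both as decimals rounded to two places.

Tue: 6:13 AM–4:07 PM = 9 h 54 min; less 45 min break → 9 h 9 min
Wed: 10:31 AM–8:35 PM = 10 h 4 min; less 45 min break → 9 h 19 min
Thu: 9:56 AM–5:14 PM = 7 h 18 min; less 45 min break → 6 h 33 min
Fri: 6:15 AM–4:06 PM = 9 h 51 min; less 45 min break → 9 h 6 min
Sat: 9:07 AM–6:50 PM = 9 h 43 min; less 45 min break → 8 h 58 min
Sun: 11:15 AM–10:37 PM = 11 h 22 min; less 45 min break → 10 h 37 min
Total worked: 53 h 42 min = 53.70 h.
Threshold 44 h → overtime 9 h 42 min, regular 44 h 0 min.

Regular 44.00 hours, overtime 9.70 hours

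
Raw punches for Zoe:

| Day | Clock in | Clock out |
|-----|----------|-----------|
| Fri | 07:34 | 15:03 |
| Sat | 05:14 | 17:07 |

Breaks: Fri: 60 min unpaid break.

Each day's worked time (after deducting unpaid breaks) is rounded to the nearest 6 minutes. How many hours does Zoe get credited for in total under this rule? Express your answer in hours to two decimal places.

Fri: 07:34–15:03 = 7 h 29 min − 60 min = 6 h 29 min → rounds to 6 h 30 min
Sat: 05:14–17:07 = 11 h 53 min → rounds to 11 h 54 min
Total credited: 18 h 24 min.

18.40 hours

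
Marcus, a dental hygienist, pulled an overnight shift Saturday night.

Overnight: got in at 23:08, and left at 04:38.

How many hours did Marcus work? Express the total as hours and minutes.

Overnight: 23:08 → midnight = 0 h 52 min; midnight → 04:38 = 4 h 38 min; span 5 h 30 min

5 h 30 min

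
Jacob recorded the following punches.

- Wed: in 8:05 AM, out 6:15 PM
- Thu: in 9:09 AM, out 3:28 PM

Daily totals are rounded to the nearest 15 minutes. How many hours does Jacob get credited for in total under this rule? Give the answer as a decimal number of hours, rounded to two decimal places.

16.50 hours

Wed: 8:05 AM–6:15 PM = 10 h 10 min → rounds to 10 h 15 min
Thu: 9:09 AM–3:28 PM = 6 h 19 min → rounds to 6 h 15 min
Total credited: 16 h 30 min.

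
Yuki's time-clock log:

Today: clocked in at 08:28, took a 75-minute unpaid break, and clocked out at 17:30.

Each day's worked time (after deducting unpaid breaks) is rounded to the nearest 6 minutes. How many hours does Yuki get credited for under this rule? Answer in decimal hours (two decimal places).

Today: 08:28–17:30 = 9 h 2 min − 75 min = 7 h 47 min → rounds to 7 h 48 min

7.80 hours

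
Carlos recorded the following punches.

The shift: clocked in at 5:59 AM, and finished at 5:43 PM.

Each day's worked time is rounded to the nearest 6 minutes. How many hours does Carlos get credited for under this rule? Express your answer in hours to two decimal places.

The shift: 5:59 AM–5:43 PM = 11 h 44 min → rounds to 11 h 42 min

11.70 hours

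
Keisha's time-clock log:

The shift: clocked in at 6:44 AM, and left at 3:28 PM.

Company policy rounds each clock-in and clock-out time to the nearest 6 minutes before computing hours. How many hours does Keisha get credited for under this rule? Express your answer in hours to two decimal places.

8.80 hours

The shift: in 6:44 AM→6:42 AM, out 3:28 PM→3:30 PM; 8 h 48 min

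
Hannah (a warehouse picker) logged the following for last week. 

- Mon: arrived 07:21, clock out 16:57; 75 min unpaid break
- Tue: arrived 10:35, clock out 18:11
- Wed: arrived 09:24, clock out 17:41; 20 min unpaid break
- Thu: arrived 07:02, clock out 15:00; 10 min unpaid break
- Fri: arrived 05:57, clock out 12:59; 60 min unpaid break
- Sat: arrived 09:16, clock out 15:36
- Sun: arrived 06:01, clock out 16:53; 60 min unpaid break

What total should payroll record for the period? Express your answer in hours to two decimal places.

Mon: 07:21–16:57 = 9 h 36 min; less 75 min break → 8 h 21 min
Tue: 10:35–18:11 = 7 h 36 min
Wed: 09:24–17:41 = 8 h 17 min; less 20 min break → 7 h 57 min
Thu: 07:02–15:00 = 7 h 58 min; less 10 min break → 7 h 48 min
Fri: 05:57–12:59 = 7 h 2 min; less 60 min break → 6 h 2 min
Sat: 09:16–15:36 = 6 h 20 min
Sun: 06:01–16:53 = 10 h 52 min; less 60 min break → 9 h 52 min
Total: 8 h 21 min + 7 h 36 min + 7 h 57 min + 7 h 48 min + 6 h 2 min + 6 h 20 min + 9 h 52 min = 53 h 56 min.

53.93 hours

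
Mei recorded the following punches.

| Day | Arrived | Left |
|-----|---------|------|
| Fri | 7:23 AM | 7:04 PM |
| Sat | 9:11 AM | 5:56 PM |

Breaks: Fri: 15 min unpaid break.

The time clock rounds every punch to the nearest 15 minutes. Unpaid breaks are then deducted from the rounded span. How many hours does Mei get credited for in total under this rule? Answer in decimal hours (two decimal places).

20.00 hours

Fri: in 7:23 AM→7:30 AM, out 7:04 PM→7:00 PM; 11 h 30 min − 15 min = 11 h 15 min
Sat: in 9:11 AM→9:15 AM, out 5:56 PM→6:00 PM; 8 h 45 min
Total credited: 20 h 0 min.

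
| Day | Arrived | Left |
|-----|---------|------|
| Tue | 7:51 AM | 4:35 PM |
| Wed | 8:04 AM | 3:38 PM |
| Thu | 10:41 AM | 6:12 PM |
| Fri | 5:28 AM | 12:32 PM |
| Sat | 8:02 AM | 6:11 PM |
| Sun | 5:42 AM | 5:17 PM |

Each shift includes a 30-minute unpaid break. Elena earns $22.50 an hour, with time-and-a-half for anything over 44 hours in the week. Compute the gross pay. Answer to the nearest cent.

Tue: 7:51 AM–4:35 PM = 8 h 44 min; less 30 min break → 8 h 14 min
Wed: 8:04 AM–3:38 PM = 7 h 34 min; less 30 min break → 7 h 4 min
Thu: 10:41 AM–6:12 PM = 7 h 31 min; less 30 min break → 7 h 1 min
Fri: 5:28 AM–12:32 PM = 7 h 4 min; less 30 min break → 6 h 34 min
Sat: 8:02 AM–6:11 PM = 10 h 9 min; less 30 min break → 9 h 39 min
Sun: 5:42 AM–5:17 PM = 11 h 35 min; less 30 min break → 11 h 5 min
Total worked: 49 h 37 min = 2977 min.
Regular 44 h 0 min = 2640 min at $22.50/h; overtime 5 h 37 min = 337 min at $33.75/h.
Pay = (2640 × $22.50 + 337 × $33.75) ÷ 60 = $1179.56.

$1179.56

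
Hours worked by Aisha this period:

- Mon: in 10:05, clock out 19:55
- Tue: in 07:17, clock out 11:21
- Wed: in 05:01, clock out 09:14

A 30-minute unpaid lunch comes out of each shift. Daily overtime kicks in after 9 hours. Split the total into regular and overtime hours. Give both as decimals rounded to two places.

Regular 16.28 hours, overtime 0.33 hours

Mon: 10:05–19:55 = 9 h 50 min; less 30 min break → 9 h 20 min
Tue: 07:17–11:21 = 4 h 4 min; less 30 min break → 3 h 34 min
Wed: 05:01–09:14 = 4 h 13 min; less 30 min break → 3 h 43 min
Mon reg 9 h 0 min / OT 0 h 20 min; Tue reg 3 h 34 min / OT 0 h 0 min; Wed reg 3 h 43 min / OT 0 h 0 min.
Totals: regular 16 h 17 min, overtime 0 h 20 min.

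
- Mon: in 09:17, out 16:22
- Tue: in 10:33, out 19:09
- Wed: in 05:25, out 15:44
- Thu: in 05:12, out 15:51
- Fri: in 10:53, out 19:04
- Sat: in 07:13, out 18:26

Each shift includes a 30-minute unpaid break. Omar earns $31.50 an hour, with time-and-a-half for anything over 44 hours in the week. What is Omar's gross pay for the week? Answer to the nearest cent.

Mon: 09:17–16:22 = 7 h 5 min; less 30 min break → 6 h 35 min
Tue: 10:33–19:09 = 8 h 36 min; less 30 min break → 8 h 6 min
Wed: 05:25–15:44 = 10 h 19 min; less 30 min break → 9 h 49 min
Thu: 05:12–15:51 = 10 h 39 min; less 30 min break → 10 h 9 min
Fri: 10:53–19:04 = 8 h 11 min; less 30 min break → 7 h 41 min
Sat: 07:13–18:26 = 11 h 13 min; less 30 min break → 10 h 43 min
Total worked: 53 h 3 min = 3183 min.
Regular 44 h 0 min = 2640 min at $31.50/h; overtime 9 h 3 min = 543 min at $47.25/h.
Pay = (2640 × $31.50 + 543 × $47.25) ÷ 60 = $1813.61.

$1813.61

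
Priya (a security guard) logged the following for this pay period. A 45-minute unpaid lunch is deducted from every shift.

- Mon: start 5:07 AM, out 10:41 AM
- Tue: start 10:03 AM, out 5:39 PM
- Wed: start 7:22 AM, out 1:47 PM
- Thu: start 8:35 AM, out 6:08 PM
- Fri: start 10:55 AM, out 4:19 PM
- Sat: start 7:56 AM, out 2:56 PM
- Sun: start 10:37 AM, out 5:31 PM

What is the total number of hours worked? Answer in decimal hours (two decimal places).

Mon: 5:07 AM–10:41 AM = 5 h 34 min; less 45 min break → 4 h 49 min
Tue: 10:03 AM–5:39 PM = 7 h 36 min; less 45 min break → 6 h 51 min
Wed: 7:22 AM–1:47 PM = 6 h 25 min; less 45 min break → 5 h 40 min
Thu: 8:35 AM–6:08 PM = 9 h 33 min; less 45 min break → 8 h 48 min
Fri: 10:55 AM–4:19 PM = 5 h 24 min; less 45 min break → 4 h 39 min
Sat: 7:56 AM–2:56 PM = 7 h 0 min; less 45 min break → 6 h 15 min
Sun: 10:37 AM–5:31 PM = 6 h 54 min; less 45 min break → 6 h 9 min
Total: 4 h 49 min + 6 h 51 min + 5 h 40 min + 8 h 48 min + 4 h 39 min + 6 h 15 min + 6 h 9 min = 43 h 11 min.

43.18 hours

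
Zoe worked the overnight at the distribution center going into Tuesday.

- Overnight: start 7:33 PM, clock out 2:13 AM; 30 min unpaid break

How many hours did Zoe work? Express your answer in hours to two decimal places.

Overnight: 7:33 PM → midnight = 4 h 27 min; midnight → 2:13 AM = 2 h 13 min; span 6 h 40 min; less 30 min break → 6 h 10 min

6.17 hours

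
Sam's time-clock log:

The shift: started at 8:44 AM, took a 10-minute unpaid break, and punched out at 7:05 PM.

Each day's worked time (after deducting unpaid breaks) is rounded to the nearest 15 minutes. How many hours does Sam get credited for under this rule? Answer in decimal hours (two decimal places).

10.25 hours

The shift: 8:44 AM–7:05 PM = 10 h 21 min − 10 min = 10 h 11 min → rounds to 10 h 15 min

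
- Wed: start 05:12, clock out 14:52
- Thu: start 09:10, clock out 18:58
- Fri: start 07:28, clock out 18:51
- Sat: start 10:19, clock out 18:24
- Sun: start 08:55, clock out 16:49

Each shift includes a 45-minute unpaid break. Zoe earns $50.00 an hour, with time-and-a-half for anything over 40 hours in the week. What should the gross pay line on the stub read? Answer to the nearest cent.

$2231.25

Wed: 05:12–14:52 = 9 h 40 min; less 45 min break → 8 h 55 min
Thu: 09:10–18:58 = 9 h 48 min; less 45 min break → 9 h 3 min
Fri: 07:28–18:51 = 11 h 23 min; less 45 min break → 10 h 38 min
Sat: 10:19–18:24 = 8 h 5 min; less 45 min break → 7 h 20 min
Sun: 08:55–16:49 = 7 h 54 min; less 45 min break → 7 h 9 min
Total worked: 43 h 5 min = 2585 min.
Regular 40 h 0 min = 2400 min at $50.00/h; overtime 3 h 5 min = 185 min at $75.00/h.
Pay = (2400 × $50.00 + 185 × $75.00) ÷ 60 = $2231.25.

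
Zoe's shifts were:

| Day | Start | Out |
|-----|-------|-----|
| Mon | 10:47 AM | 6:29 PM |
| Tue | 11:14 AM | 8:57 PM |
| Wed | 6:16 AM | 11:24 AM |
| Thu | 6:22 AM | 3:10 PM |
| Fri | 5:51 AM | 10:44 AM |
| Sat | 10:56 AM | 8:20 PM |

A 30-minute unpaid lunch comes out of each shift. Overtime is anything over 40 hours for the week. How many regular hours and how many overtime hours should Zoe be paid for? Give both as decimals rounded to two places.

Mon: 10:47 AM–6:29 PM = 7 h 42 min; less 30 min break → 7 h 12 min
Tue: 11:14 AM–8:57 PM = 9 h 43 min; less 30 min break → 9 h 13 min
Wed: 6:16 AM–11:24 AM = 5 h 8 min; less 30 min break → 4 h 38 min
Thu: 6:22 AM–3:10 PM = 8 h 48 min; less 30 min break → 8 h 18 min
Fri: 5:51 AM–10:44 AM = 4 h 53 min; less 30 min break → 4 h 23 min
Sat: 10:56 AM–8:20 PM = 9 h 24 min; less 30 min break → 8 h 54 min
Total worked: 42 h 38 min = 42.63 h.
Threshold 40 h → overtime 2 h 38 min, regular 40 h 0 min.

Regular 40.00 hours, overtime 2.63 hours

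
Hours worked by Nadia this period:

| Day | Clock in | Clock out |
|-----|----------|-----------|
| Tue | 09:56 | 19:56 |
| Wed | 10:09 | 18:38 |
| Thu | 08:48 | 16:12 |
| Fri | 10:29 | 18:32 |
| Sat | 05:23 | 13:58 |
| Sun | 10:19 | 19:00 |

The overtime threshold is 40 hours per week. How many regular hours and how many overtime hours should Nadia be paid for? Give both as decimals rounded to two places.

Regular 40.00 hours, overtime 11.20 hours

Tue: 09:56–19:56 = 10 h 0 min
Wed: 10:09–18:38 = 8 h 29 min
Thu: 08:48–16:12 = 7 h 24 min
Fri: 10:29–18:32 = 8 h 3 min
Sat: 05:23–13:58 = 8 h 35 min
Sun: 10:19–19:00 = 8 h 41 min
Total worked: 51 h 12 min = 51.20 h.
Threshold 40 h → overtime 11 h 12 min, regular 40 h 0 min.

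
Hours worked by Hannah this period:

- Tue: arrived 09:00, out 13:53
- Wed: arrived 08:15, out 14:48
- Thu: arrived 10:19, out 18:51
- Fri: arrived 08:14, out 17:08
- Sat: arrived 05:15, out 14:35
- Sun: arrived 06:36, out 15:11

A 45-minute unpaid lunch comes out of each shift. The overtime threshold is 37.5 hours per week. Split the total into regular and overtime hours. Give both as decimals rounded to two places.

Regular 37.50 hours, overtime 4.78 hours

Tue: 09:00–13:53 = 4 h 53 min; less 45 min break → 4 h 8 min
Wed: 08:15–14:48 = 6 h 33 min; less 45 min break → 5 h 48 min
Thu: 10:19–18:51 = 8 h 32 min; less 45 min break → 7 h 47 min
Fri: 08:14–17:08 = 8 h 54 min; less 45 min break → 8 h 9 min
Sat: 05:15–14:35 = 9 h 20 min; less 45 min break → 8 h 35 min
Sun: 06:36–15:11 = 8 h 35 min; less 45 min break → 7 h 50 min
Total worked: 42 h 17 min = 42.28 h.
Threshold 37.5 h → overtime 4 h 47 min, regular 37 h 30 min.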